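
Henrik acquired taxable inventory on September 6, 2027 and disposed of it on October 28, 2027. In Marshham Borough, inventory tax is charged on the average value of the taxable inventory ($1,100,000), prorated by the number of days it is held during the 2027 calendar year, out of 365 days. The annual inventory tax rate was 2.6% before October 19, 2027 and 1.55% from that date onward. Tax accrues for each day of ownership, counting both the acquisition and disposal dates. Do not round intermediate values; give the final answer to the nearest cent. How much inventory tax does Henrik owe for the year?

$3,836.44

September 6 – October 18, 2027: 43 days at 2.6% → $1,100,000 × 2.6% × 43/365 = $3,369.3151
October 19 – October 28, 2027: 10 days at 1.55% → $1,100,000 × 1.55% × 10/365 = $467.1233
Total = $3,836.4384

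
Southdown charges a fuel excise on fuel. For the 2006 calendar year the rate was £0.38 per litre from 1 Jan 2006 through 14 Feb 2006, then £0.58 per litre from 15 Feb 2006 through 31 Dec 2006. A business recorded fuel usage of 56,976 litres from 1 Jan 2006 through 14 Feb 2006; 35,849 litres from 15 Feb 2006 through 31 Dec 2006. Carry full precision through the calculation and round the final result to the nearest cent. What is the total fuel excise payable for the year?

1 Jan – 14 Feb 2006: 56,976 litres at £0.38/litre → £21,650.88
15 Feb – 31 Dec 2006: 35,849 litres at £0.58/litre → £20,792.42

£42,443.30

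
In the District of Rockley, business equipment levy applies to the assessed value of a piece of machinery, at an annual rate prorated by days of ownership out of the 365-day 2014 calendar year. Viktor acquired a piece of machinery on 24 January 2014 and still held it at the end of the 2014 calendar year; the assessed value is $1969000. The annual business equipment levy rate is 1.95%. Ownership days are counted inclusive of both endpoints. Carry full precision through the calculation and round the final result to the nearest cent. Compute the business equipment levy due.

$35976.06

Days held (24 January – 31 December 2014): 342 out of 365
Tax = $1969000 × 1.95% × 342/365 = $35976.0575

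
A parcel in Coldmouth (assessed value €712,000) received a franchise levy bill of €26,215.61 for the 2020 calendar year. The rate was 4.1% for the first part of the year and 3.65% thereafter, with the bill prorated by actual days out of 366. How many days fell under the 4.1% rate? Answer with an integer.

26 days

Let d = days at the first rate; then 366 − d days at the second rate.
€712,000 × [4.1%·d + 3.65%·(366−d)] / 366 = €26,215.61
Solving gives d = 26, so the new rate took effect on 27 January 2020.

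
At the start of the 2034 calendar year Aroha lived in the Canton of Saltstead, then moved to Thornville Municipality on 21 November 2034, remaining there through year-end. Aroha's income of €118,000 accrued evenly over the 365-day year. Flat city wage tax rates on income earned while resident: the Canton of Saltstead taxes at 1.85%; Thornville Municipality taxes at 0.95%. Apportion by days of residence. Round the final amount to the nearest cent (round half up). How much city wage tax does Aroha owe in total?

€2,063.71

The Canton of Saltstead, 1 January – 20 November 2034: 324 days → €118,000 × 1.85% × 324/365 = €1,937.7863
Thornville Municipality, 21 November – 31 December 2034: 41 days → €118,000 × 0.95% × 41/365 = €125.9205
Total = €2,063.7068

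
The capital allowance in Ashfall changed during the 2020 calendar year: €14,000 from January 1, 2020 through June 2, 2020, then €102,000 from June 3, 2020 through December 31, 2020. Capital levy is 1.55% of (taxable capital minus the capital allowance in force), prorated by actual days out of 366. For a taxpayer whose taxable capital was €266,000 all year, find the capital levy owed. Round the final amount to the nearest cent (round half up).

January 1 – June 2, 2020: 154 days, exemption €14,000 → (€266,000 − €14,000) × 1.55% × 154/366 = €1,643.5082
June 3 – December 31, 2020: 212 days, exemption €102,000 → (€266,000 − €102,000) × 1.55% × 212/366 = €1,472.4153
Total = €3,115.9235

€3,115.92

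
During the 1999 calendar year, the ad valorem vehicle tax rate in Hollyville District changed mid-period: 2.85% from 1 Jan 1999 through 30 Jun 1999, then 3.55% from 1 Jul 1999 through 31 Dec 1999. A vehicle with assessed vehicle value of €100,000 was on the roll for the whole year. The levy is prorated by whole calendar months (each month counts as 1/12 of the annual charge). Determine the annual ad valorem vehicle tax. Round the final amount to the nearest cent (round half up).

€3,200.00

1 Jan – 30 Jun 1999: 6 months at 2.85% → €100,000 × 2.85% × 6/12 = €1,425.0000
1 Jul – 31 Dec 1999: 6 months at 3.55% → €100,000 × 3.55% × 6/12 = €1,775.0000
Total = €3,200.0000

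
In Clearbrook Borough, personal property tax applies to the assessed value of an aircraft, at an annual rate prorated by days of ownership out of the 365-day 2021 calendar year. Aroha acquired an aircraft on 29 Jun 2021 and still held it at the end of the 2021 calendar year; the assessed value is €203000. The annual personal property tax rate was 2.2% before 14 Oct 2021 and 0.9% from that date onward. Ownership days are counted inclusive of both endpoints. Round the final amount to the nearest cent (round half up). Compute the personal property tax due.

€1704.64

29 Jun – 13 Oct 2021: 107 days at 2.2% → €203000 × 2.2% × 107/365 = €1309.2110
14 Oct – 31 Dec 2021: 79 days at 0.9% → €203000 × 0.9% × 79/365 = €395.4329
Total = €1704.6438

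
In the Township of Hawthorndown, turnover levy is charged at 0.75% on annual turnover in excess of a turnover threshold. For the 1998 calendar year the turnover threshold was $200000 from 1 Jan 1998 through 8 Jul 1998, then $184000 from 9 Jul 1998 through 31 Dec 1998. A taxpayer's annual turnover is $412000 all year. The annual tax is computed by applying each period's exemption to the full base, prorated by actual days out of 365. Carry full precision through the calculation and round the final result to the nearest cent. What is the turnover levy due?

1 Jan – 8 Jul 1998: 189 days, exemption $200000 → ($412000 − $200000) × 0.75% × 189/365 = $823.3151
9 Jul – 31 Dec 1998: 176 days, exemption $184000 → ($412000 − $184000) × 0.75% × 176/365 = $824.5479
Total = $1647.8630

$1647.86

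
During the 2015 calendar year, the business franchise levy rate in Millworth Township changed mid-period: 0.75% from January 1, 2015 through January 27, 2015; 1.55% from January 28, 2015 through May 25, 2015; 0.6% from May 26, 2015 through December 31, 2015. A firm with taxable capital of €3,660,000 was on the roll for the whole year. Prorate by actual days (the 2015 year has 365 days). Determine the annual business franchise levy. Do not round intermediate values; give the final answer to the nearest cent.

€33,606.82

January 1 – January 27, 2015: 27 days at 0.75% → €3,660,000 × 0.75% × 27/365 = €2,030.5479
January 28 – May 25, 2015: 118 days at 1.55% → €3,660,000 × 1.55% × 118/365 = €18,340.1096
May 26 – December 31, 2015: 220 days at 0.6% → €3,660,000 × 0.6% × 220/365 = €13,236.1644
Total = €33,606.8219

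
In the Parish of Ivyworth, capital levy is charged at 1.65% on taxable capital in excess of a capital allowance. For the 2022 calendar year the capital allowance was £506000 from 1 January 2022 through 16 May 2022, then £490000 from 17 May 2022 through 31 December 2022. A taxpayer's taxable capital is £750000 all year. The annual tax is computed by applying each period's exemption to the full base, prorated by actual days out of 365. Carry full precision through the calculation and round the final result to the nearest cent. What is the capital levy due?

1 January – 16 May 2022: 136 days, exemption £506000 → (£750000 − £506000) × 1.65% × 136/365 = £1500.0986
17 May – 31 December 2022: 229 days, exemption £490000 → (£750000 − £490000) × 1.65% × 229/365 = £2691.5342
Total = £4191.6329

£4191.63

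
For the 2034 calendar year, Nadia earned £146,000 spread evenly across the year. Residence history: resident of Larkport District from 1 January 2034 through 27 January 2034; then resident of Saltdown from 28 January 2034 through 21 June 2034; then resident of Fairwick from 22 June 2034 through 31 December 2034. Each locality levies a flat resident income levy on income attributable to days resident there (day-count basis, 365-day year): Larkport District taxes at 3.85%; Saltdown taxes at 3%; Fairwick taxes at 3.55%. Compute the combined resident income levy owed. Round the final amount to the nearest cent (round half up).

£4,896.40

Larkport District, 1 January – 27 January 2034: 27 days → £146,000 × 3.85% × 27/365 = £415.8000
Saltdown, 28 January – 21 June 2034: 145 days → £146,000 × 3% × 145/365 = £1,740.0000
Fairwick, 22 June – 31 December 2034: 193 days → £146,000 × 3.55% × 193/365 = £2,740.6000
Total = £4,896.4000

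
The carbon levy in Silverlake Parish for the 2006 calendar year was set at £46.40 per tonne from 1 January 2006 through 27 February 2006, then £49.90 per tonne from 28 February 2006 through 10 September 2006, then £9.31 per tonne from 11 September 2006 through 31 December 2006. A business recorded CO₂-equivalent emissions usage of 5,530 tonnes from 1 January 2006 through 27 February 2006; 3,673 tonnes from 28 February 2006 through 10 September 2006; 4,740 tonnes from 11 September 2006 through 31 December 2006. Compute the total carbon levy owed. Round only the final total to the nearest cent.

£484,004.10

1 January – 27 February 2006: 5,530 tonnes at £46.40/tonne → £256,592.00
28 February – 10 September 2006: 3,673 tonnes at £49.90/tonne → £183,282.70
11 September – 31 December 2006: 4,740 tonnes at £9.31/tonne → £44,129.40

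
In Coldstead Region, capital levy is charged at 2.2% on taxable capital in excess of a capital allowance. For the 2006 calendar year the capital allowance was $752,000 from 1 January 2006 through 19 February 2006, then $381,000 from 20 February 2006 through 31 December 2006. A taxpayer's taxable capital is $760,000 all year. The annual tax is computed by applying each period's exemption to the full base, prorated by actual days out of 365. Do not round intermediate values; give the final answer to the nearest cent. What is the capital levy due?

1 January – 19 February 2006: 50 days, exemption $752,000 → ($760,000 − $752,000) × 2.2% × 50/365 = $24.1096
20 February – 31 December 2006: 315 days, exemption $381,000 → ($760,000 − $381,000) × 2.2% × 315/365 = $7,195.8082
Total = $7,219.9178

$7,219.92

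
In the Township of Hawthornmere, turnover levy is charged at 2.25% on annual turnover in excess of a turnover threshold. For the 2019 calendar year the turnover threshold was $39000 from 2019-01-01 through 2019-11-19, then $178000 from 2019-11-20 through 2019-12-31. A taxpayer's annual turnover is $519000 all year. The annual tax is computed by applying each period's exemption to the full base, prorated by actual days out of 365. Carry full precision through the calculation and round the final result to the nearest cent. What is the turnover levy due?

$10440.12

2019-01-01 to 2019-11-19: 323 days, exemption $39000 → ($519000 − $39000) × 2.25% × 323/365 = $9557.2603
2019-11-20 to 2019-12-31: 42 days, exemption $178000 → ($519000 − $178000) × 2.25% × 42/365 = $882.8630
Total = $10440.1233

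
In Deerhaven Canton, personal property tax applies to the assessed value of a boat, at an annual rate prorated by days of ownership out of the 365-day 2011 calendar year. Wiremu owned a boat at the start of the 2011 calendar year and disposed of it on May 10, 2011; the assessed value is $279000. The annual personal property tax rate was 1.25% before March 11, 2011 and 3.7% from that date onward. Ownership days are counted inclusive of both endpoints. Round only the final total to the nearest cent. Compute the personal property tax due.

$2384.49

January 1 – March 10, 2011: 69 days at 1.25% → $279000 × 1.25% × 69/365 = $659.2808
March 11 – May 10, 2011: 61 days at 3.7% → $279000 × 3.7% × 61/365 = $1725.2137
Total = $2384.4945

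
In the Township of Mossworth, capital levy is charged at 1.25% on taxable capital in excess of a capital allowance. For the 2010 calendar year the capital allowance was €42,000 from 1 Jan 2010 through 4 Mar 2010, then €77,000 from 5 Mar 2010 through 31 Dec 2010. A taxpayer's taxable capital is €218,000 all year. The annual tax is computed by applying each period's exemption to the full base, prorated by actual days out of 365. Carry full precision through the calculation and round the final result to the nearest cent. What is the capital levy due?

1 Jan – 4 Mar 2010: 63 days, exemption €42,000 → (€218,000 − €42,000) × 1.25% × 63/365 = €379.7260
5 Mar – 31 Dec 2010: 302 days, exemption €77,000 → (€218,000 − €77,000) × 1.25% × 302/365 = €1,458.2877
Total = €1,838.0137

€1,838.01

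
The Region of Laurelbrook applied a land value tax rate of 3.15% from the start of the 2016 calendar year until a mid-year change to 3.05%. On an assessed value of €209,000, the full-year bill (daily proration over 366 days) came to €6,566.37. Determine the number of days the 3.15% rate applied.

Let d = days at the first rate; then 366 − d days at the second rate.
€209,000 × [3.15%·d + 3.05%·(366−d)] / 366 = €6,566.37
Solving gives d = 336, so the new rate took effect on 2 Dec 2016.

336 days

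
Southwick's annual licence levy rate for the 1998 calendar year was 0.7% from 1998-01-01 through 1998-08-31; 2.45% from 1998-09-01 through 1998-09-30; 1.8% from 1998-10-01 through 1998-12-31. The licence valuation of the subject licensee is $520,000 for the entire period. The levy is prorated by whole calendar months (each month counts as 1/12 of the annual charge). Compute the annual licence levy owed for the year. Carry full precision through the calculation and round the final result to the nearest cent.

1998-01-01 to 1998-08-31: 8 months at 0.7% → $520,000 × 0.7% × 8/12 = $2,426.6667
1998-09-01 to 1998-09-30: 1 month at 2.45% → $520,000 × 2.45% × 1/12 = $1,061.6667
1998-10-01 to 1998-12-31: 3 months at 1.8% → $520,000 × 1.8% × 3/12 = $2,340.0000
Total = $5,828.3333

$5,828.33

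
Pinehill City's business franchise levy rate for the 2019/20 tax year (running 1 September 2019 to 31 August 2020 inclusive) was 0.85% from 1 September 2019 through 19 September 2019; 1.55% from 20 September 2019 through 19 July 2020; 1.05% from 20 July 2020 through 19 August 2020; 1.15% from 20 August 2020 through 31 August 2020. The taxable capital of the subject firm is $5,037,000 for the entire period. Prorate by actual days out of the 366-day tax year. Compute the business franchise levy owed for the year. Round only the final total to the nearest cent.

$73,449.37

1 September – 19 September 2019: 19 days at 0.85% → $5,037,000 × 0.85% × 19/366 = $2,222.6107
20 September 2019 – 19 July 2020: 304 days at 1.55% → $5,037,000 × 1.55% × 304/366 = $64,847.9344
20 July – 19 August 2020: 31 days at 1.05% → $5,037,000 × 1.05% × 31/366 = $4,479.6270
20 August – 31 August 2020: 12 days at 1.15% → $5,037,000 × 1.15% × 12/366 = $1,899.1967
Total = $73,449.3689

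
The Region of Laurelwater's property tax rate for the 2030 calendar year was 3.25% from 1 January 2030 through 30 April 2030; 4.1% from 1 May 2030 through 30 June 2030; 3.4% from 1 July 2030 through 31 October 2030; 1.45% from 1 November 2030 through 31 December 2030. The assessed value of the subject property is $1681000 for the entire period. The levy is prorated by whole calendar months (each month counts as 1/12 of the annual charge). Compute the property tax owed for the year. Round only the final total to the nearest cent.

1 January – 30 April 2030: 4 months at 3.25% → $1681000 × 3.25% × 4/12 = $18210.8333
1 May – 30 June 2030: 2 months at 4.1% → $1681000 × 4.1% × 2/12 = $11486.8333
1 July – 31 October 2030: 4 months at 3.4% → $1681000 × 3.4% × 4/12 = $19051.3333
1 November – 31 December 2030: 2 months at 1.45% → $1681000 × 1.45% × 2/12 = $4062.4167
Total = $52811.4167

$52811.42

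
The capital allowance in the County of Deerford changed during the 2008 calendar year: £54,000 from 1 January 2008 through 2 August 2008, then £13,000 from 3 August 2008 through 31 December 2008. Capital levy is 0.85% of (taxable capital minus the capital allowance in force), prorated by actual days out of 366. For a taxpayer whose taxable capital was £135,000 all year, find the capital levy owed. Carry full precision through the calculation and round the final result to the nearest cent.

£832.28

1 January – 2 August 2008: 215 days, exemption £54,000 → (£135,000 − £54,000) × 0.85% × 215/366 = £404.4467
3 August – 31 December 2008: 151 days, exemption £13,000 → (£135,000 − £13,000) × 0.85% × 151/366 = £427.8333
Total = £832.2801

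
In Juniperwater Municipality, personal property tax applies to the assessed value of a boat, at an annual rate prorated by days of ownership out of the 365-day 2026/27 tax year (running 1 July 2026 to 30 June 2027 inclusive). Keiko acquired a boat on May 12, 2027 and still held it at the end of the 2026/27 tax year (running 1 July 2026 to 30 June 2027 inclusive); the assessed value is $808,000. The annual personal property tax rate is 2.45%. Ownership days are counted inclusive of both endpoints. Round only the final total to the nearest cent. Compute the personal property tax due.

Days held (May 12 – June 30, 2027): 50 out of 365
Tax = $808,000 × 2.45% × 50/365 = $2,711.7808

$2,711.78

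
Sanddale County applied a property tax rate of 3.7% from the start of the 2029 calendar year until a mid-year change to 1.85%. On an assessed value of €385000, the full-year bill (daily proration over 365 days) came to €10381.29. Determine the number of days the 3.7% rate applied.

Let d = days at the first rate; then 365 − d days at the second rate.
€385000 × [3.7%·d + 1.85%·(365−d)] / 365 = €10381.29
Solving gives d = 167, so the new rate took effect on June 17, 2029.

167 days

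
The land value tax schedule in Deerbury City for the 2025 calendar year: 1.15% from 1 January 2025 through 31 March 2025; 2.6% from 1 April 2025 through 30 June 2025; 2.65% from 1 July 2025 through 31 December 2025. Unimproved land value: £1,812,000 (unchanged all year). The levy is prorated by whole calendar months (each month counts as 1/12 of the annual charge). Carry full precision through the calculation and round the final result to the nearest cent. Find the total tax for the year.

£40,996.50

1 January – 31 March 2025: 3 months at 1.15% → £1,812,000 × 1.15% × 3/12 = £5,209.5000
1 April – 30 June 2025: 3 months at 2.6% → £1,812,000 × 2.6% × 3/12 = £11,778.0000
1 July – 31 December 2025: 6 months at 2.65% → £1,812,000 × 2.65% × 6/12 = £24,009.0000
Total = £40,996.5000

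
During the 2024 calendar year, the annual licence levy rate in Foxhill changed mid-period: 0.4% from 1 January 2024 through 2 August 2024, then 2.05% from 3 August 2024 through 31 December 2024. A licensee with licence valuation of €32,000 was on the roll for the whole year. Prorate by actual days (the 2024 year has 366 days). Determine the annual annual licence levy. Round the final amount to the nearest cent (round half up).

€345.84

1 January – 2 August 2024: 215 days at 0.4% → €32,000 × 0.4% × 215/366 = €75.1913
3 August – 31 December 2024: 151 days at 2.05% → €32,000 × 2.05% × 151/366 = €270.6448
Total = €345.8361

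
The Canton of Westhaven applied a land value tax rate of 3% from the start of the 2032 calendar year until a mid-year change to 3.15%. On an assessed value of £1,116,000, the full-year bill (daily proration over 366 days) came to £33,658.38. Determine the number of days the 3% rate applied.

Let d = days at the first rate; then 366 − d days at the second rate.
£1,116,000 × [3%·d + 3.15%·(366−d)] / 366 = £33,658.38
Solving gives d = 327, so the new rate took effect on 23 Nov 2032.

327 days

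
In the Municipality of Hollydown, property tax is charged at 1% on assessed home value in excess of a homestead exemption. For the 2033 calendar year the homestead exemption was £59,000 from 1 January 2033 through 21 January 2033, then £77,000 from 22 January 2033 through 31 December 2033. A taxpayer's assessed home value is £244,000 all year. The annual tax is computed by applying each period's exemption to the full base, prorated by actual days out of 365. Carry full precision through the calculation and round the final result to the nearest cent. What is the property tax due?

1 January – 21 January 2033: 21 days, exemption £59,000 → (£244,000 − £59,000) × 1% × 21/365 = £106.4384
22 January – 31 December 2033: 344 days, exemption £77,000 → (£244,000 − £77,000) × 1% × 344/365 = £1,573.9178
Total = £1,680.3562

£1,680.36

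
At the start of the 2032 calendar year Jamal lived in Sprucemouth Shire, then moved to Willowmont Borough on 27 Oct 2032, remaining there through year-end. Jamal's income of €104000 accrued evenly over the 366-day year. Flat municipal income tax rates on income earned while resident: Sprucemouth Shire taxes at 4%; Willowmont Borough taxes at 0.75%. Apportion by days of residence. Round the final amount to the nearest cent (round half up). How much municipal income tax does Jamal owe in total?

€3550.49

Sprucemouth Shire, 1 Jan – 26 Oct 2032: 300 days → €104000 × 4% × 300/366 = €3409.8361
Willowmont Borough, 27 Oct – 31 Dec 2032: 66 days → €104000 × 0.75% × 66/366 = €140.6557
Total = €3550.4918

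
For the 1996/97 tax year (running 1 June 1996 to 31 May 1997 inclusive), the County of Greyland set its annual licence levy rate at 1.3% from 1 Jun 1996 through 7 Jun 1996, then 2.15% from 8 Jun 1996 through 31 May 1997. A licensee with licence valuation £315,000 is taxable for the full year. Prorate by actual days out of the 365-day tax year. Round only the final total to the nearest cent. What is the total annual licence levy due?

£6,721.15

1 Jun – 7 Jun 1996: 7 days at 1.3% → £315,000 × 1.3% × 7/365 = £78.5342
8 Jun 1996 – 31 May 1997: 358 days at 2.15% → £315,000 × 2.15% × 358/365 = £6,642.6164
Total = £6,721.1507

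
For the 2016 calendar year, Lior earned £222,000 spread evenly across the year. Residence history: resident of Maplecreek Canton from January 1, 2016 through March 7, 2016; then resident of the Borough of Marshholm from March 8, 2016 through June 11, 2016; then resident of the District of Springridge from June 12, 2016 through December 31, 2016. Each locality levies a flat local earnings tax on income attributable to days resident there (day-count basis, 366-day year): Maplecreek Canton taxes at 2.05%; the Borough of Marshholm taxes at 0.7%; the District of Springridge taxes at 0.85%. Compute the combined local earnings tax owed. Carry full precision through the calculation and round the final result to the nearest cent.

Maplecreek Canton, January 1 – March 7, 2016: 67 days → £222,000 × 2.05% × 67/366 = £833.1066
The Borough of Marshholm, March 8 – June 11, 2016: 96 days → £222,000 × 0.7% × 96/366 = £407.6066
The District of Springridge, June 12 – December 31, 2016: 203 days → £222,000 × 0.85% × 203/366 = £1,046.6148
Total = £2,287.3279

£2,287.33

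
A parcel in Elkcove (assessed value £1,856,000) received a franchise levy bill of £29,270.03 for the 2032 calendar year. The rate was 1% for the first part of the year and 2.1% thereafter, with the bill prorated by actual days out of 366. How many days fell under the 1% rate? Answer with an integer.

174 days

Let d = days at the first rate; then 366 − d days at the second rate.
£1,856,000 × [1%·d + 2.1%·(366−d)] / 366 = £29,270.03
Solving gives d = 174, so the new rate took effect on 23 Jun 2032.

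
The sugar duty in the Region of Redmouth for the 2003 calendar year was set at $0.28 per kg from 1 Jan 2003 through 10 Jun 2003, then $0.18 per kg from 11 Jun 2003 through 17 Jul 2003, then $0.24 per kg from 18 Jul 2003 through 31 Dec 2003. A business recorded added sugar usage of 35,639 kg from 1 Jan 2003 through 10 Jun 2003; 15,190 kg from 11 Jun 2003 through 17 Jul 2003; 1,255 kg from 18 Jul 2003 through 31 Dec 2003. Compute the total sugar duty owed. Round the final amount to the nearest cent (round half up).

1 Jan – 10 Jun 2003: 35,639 kg at $0.28/kg → $9978.92
11 Jun – 17 Jul 2003: 15,190 kg at $0.18/kg → $2734.20
18 Jul – 31 Dec 2003: 1,255 kg at $0.24/kg → $301.20

$13014.32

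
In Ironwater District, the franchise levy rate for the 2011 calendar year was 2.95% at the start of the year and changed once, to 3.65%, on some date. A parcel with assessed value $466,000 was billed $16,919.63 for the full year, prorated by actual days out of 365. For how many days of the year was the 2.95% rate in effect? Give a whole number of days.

Let d = days at the first rate; then 365 − d days at the second rate.
$466,000 × [2.95%·d + 3.65%·(365−d)] / 365 = $16,919.63
Solving gives d = 10, so the new rate took effect on 11 Jan 2011.

10 days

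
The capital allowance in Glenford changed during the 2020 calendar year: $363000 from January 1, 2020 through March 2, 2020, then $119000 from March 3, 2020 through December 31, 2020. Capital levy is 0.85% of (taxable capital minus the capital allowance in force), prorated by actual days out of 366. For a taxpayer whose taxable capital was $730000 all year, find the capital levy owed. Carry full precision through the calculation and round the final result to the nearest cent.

January 1 – March 2, 2020: 62 days, exemption $363000 → ($730000 − $363000) × 0.85% × 62/366 = $528.4399
March 3 – December 31, 2020: 304 days, exemption $119000 → ($730000 − $119000) × 0.85% × 304/366 = $4313.7268
Total = $4842.1667

$4842.17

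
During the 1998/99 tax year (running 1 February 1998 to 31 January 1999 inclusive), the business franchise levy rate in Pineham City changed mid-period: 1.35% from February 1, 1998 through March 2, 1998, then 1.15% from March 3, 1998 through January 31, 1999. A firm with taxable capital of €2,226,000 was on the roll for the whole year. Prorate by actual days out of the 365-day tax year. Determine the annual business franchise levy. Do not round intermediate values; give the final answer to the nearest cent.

€25,964.92

February 1 – March 2, 1998: 30 days at 1.35% → €2,226,000 × 1.35% × 30/365 = €2,469.9452
March 3, 1998 – January 31, 1999: 335 days at 1.15% → €2,226,000 × 1.15% × 335/365 = €23,494.9726
Total = €25,964.9178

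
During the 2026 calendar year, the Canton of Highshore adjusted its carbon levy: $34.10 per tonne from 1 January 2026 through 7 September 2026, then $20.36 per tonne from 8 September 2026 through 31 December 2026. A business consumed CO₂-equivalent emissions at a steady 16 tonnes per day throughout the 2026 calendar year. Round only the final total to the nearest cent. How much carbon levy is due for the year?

1 January – 7 September 2026: 250 days × 16 tonnes/day = 4,000 tonnes at $34.10/tonne → $136400.00
8 September – 31 December 2026: 115 days × 16 tonnes/day = 1,840 tonnes at $20.36/tonne → $37462.40

$173862.40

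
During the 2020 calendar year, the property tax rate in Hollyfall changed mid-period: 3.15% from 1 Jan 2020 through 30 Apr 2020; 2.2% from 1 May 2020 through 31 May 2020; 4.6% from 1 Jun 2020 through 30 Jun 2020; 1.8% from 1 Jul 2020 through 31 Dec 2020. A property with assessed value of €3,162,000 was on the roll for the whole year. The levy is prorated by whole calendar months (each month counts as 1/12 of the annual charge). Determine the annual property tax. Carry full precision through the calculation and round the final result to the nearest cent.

€79,577.00

1 Jan – 30 Apr 2020: 4 months at 3.15% → €3,162,000 × 3.15% × 4/12 = €33,201.0000
1 May – 31 May 2020: 1 month at 2.2% → €3,162,000 × 2.2% × 1/12 = €5,797.0000
1 Jun – 30 Jun 2020: 1 month at 4.6% → €3,162,000 × 4.6% × 1/12 = €12,121.0000
1 Jul – 31 Dec 2020: 6 months at 1.8% → €3,162,000 × 1.8% × 6/12 = €28,458.0000
Total = €79,577.0000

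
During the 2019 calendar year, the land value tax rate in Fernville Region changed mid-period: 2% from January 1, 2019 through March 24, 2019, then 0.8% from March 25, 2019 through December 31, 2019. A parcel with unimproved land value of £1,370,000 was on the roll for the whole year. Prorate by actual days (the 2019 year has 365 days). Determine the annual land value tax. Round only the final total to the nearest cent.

£14,698.41

January 1 – March 24, 2019: 83 days at 2% → £1,370,000 × 2% × 83/365 = £6,230.6849
March 25 – December 31, 2019: 282 days at 0.8% → £1,370,000 × 0.8% × 282/365 = £8,467.7260
Total = £14,698.4110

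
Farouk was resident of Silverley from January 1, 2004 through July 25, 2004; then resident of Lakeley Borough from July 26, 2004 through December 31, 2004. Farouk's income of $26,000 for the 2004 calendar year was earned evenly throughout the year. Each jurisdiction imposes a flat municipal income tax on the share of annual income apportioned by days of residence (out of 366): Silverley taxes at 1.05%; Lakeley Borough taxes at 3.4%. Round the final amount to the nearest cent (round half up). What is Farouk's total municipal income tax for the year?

Silverley, January 1 – July 25, 2004: 207 days → $26,000 × 1.05% × 207/366 = $154.4016
Lakeley Borough, July 26 – December 31, 2004: 159 days → $26,000 × 3.4% × 159/366 = $384.0328
Total = $538.4344

$538.43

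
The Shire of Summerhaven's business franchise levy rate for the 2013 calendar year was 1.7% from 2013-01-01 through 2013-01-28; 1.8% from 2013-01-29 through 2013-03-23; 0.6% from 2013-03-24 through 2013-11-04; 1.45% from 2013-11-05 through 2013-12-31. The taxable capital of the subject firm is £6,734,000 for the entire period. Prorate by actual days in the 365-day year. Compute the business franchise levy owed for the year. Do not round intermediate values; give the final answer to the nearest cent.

2013-01-01 to 2013-01-28: 28 days at 1.7% → £6,734,000 × 1.7% × 28/365 = £8,781.8740
2013-01-29 to 2013-03-23: 54 days at 1.8% → £6,734,000 × 1.8% × 54/365 = £17,932.7342
2013-03-24 to 2013-11-04: 226 days at 0.6% → £6,734,000 × 0.6% × 226/365 = £25,017.2712
2013-11-05 to 2013-12-31: 57 days at 1.45% → £6,734,000 × 1.45% × 57/365 = £15,248.3589
Total = £66,980.2384

£66,980.24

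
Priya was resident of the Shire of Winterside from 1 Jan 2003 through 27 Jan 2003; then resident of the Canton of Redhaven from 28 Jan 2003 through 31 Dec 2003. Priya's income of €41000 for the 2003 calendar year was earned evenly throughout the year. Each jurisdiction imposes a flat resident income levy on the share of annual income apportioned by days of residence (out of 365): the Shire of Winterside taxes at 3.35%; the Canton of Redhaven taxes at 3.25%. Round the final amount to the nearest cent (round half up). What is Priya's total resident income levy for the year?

The Shire of Winterside, 1 Jan – 27 Jan 2003: 27 days → €41000 × 3.35% × 27/365 = €101.6014
The Canton of Redhaven, 28 Jan – 31 Dec 2003: 338 days → €41000 × 3.25% × 338/365 = €1233.9315
Total = €1335.5329

€1335.53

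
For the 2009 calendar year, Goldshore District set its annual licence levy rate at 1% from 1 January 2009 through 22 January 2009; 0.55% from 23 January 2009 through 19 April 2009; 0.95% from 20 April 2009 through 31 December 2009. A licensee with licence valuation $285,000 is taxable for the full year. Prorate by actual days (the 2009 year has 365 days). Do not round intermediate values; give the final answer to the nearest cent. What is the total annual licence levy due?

$2,444.36

1 January – 22 January 2009: 22 days at 1% → $285,000 × 1% × 22/365 = $171.7808
23 January – 19 April 2009: 87 days at 0.55% → $285,000 × 0.55% × 87/365 = $373.6233
20 April – 31 December 2009: 256 days at 0.95% → $285,000 × 0.95% × 256/365 = $1,898.9589
Total = $2,444.3630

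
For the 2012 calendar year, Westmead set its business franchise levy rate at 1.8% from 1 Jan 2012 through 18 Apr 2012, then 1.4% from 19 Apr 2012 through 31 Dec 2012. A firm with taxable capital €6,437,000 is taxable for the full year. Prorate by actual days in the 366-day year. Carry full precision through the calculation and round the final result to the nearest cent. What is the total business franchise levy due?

€97,786.12

1 Jan – 18 Apr 2012: 109 days at 1.8% → €6,437,000 × 1.8% × 109/366 = €34,506.5410
19 Apr – 31 Dec 2012: 257 days at 1.4% → €6,437,000 × 1.4% × 257/366 = €63,279.5792
Total = €97,786.1202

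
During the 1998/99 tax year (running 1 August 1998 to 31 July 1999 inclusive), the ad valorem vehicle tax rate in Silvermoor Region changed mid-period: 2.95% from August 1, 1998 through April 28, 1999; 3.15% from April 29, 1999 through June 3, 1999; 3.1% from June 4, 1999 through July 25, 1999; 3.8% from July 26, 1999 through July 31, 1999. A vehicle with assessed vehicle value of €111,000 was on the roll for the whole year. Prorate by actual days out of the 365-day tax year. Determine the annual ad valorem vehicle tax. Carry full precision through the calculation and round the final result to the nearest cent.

€3,335.63

August 1, 1998 – April 28, 1999: 271 days at 2.95% → €111,000 × 2.95% × 271/365 = €2,431.2041
April 29 – June 3, 1999: 36 days at 3.15% → €111,000 × 3.15% × 36/365 = €344.8603
June 4 – July 25, 1999: 52 days at 3.1% → €111,000 × 3.1% × 52/365 = €490.2247
July 26 – July 31, 1999: 6 days at 3.8% → €111,000 × 3.8% × 6/365 = €69.3370
Total = €3,335.6260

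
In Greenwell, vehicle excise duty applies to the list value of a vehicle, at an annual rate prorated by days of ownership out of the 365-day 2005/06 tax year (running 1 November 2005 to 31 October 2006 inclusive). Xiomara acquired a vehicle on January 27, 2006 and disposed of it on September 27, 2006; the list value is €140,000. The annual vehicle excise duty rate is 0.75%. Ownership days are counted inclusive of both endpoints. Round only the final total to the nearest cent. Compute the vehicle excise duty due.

Days held (January 27 – September 27, 2006): 244 out of 365
Tax = €140,000 × 0.75% × 244/365 = €701.9178

€701.92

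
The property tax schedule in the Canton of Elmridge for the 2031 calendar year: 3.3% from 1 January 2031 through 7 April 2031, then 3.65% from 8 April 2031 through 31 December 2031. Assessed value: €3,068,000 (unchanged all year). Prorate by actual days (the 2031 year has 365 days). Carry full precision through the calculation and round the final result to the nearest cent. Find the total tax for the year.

1 January – 7 April 2031: 97 days at 3.3% → €3,068,000 × 3.3% × 97/365 = €26,905.9397
8 April – 31 December 2031: 268 days at 3.65% → €3,068,000 × 3.65% × 268/365 = €82,222.4000
Total = €109,128.3397

€109,128.34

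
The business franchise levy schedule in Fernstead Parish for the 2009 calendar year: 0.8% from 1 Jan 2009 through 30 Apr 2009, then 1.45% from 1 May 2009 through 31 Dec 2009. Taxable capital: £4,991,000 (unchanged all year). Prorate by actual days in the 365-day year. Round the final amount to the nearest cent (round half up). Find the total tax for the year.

£61,703.80

1 Jan – 30 Apr 2009: 120 days at 0.8% → £4,991,000 × 0.8% × 120/365 = £13,127.0137
1 May – 31 Dec 2009: 245 days at 1.45% → £4,991,000 × 1.45% × 245/365 = £48,576.7877
Total = £61,703.8014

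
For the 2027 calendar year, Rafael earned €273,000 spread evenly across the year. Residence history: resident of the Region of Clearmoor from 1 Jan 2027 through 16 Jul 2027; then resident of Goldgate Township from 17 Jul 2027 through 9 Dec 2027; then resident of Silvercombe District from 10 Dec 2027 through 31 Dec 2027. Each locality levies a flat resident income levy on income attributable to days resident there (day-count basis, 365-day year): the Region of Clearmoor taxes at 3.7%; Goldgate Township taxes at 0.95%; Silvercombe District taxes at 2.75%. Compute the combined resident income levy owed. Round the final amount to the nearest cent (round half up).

The Region of Clearmoor, 1 Jan – 16 Jul 2027: 197 days → €273,000 × 3.7% × 197/365 = €5,451.7726
Goldgate Township, 17 Jul – 9 Dec 2027: 146 days → €273,000 × 0.95% × 146/365 = €1,037.4000
Silvercombe District, 10 Dec – 31 Dec 2027: 22 days → €273,000 × 2.75% × 22/365 = €452.5068
Total = €6,941.6795

€6,941.68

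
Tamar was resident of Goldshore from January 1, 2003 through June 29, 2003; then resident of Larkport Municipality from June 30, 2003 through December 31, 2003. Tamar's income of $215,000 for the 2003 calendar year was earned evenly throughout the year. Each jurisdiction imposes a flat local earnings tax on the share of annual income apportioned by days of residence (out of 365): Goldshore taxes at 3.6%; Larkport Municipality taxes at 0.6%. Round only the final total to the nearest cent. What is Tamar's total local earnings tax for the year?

$4,470.82

Goldshore, January 1 – June 29, 2003: 180 days → $215,000 × 3.6% × 180/365 = $3,816.9863
Larkport Municipality, June 30 – December 31, 2003: 185 days → $215,000 × 0.6% × 185/365 = $653.8356
Total = $4,470.8219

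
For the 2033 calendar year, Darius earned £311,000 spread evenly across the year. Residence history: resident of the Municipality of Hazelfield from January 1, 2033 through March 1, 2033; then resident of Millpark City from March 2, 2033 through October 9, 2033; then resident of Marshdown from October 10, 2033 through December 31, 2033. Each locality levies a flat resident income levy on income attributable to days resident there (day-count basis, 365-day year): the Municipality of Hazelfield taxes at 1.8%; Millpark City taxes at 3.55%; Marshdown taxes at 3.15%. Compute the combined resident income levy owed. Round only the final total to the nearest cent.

£9,862.96

The Municipality of Hazelfield, January 1 – March 1, 2033: 60 days → £311,000 × 1.8% × 60/365 = £920.2192
Millpark City, March 2 – October 9, 2033: 222 days → £311,000 × 3.55% × 222/365 = £6,715.0438
Marshdown, October 10 – December 31, 2033: 83 days → £311,000 × 3.15% × 83/365 = £2,227.6973
Total = £9,862.9603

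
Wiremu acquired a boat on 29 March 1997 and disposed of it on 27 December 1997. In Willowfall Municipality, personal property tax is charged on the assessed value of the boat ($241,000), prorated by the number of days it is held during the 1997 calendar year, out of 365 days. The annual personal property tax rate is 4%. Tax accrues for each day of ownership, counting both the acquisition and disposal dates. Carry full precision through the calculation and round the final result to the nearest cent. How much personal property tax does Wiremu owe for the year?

Days held (29 March – 27 December 1997): 274 out of 365
Tax = $241,000 × 4% × 274/365 = $7,236.6027

$7,236.60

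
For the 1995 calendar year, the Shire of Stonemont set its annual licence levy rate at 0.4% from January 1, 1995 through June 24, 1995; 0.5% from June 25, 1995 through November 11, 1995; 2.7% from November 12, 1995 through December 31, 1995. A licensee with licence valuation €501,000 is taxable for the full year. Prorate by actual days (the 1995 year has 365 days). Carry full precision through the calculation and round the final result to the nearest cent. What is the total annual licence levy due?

€3,774.66

January 1 – June 24, 1995: 175 days at 0.4% → €501,000 × 0.4% × 175/365 = €960.8219
June 25 – November 11, 1995: 140 days at 0.5% → €501,000 × 0.5% × 140/365 = €960.8219
November 12 – December 31, 1995: 50 days at 2.7% → €501,000 × 2.7% × 50/365 = €1,853.0137
Total = €3,774.6575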